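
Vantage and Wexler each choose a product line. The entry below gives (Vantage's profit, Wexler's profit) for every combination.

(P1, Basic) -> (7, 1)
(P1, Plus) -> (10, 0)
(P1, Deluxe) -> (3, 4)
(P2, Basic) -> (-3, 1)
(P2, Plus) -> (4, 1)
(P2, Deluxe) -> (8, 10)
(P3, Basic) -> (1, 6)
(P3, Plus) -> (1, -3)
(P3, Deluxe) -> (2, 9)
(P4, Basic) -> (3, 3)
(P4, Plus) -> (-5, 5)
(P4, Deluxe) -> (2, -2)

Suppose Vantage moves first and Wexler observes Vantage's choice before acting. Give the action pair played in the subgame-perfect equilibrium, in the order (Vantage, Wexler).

Work backward from Wexler's decision.
- P1: Wexler compares 1, 0, 4 and picks Deluxe; Vantage would get 3.
- P2: Wexler compares 1, 1, 10 and picks Deluxe; Vantage would get 8.
- P3: Wexler compares 6, -3, 9 and picks Deluxe; Vantage would get 2.
- P4: Wexler compares 3, 5, -2 and picks Plus; Vantage would get -5.
Vantage's induced payoffs are 3, 8, 2, -5, so Vantage commits to P2. Subgame-perfect outcome: (P2, Deluxe) with payoffs (8, 10).

(P2, Deluxe)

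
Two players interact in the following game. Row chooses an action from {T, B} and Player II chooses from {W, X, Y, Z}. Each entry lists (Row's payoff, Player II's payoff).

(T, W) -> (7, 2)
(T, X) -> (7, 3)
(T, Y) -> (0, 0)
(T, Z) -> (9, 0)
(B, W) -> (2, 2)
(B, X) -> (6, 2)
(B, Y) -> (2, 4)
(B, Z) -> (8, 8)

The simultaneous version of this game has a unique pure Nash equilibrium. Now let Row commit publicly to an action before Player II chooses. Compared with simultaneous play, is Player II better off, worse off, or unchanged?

better off

Backward induction with Row moving first.
- T → Player II plays X (best of 2, 3, 0, 0); Row gets 7.
- B → Player II plays Z (best of 2, 2, 4, 8); Row gets 8.
Maximizing over 7, 8, Row chooses B. Subgame-perfect outcome: (B, Z) with payoffs (8, 8).
Under simultaneous play:
Row's best replies: W→T; X→T; Y→B; Z→T.
Player II's best replies: T→X; B→Z.
Only (T, X) has each player best-responding; Nash payoffs (7, 3).
Player II earns 8 sequentially versus 3 at the Nash outcome: better off.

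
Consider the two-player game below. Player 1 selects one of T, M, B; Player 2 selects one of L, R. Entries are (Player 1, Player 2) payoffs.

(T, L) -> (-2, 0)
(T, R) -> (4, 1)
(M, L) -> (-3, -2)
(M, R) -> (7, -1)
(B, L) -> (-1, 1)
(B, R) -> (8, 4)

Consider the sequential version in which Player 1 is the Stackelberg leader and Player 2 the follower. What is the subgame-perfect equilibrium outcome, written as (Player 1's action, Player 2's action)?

(B, R)

Solve by backward induction (Player 1 leads).
- T: BR = R, leader payoff 4.
- M: BR = R, leader payoff 7.
- B: BR = R, leader payoff 8.
Among 4, 7, 8, the best is 8 at B. Subgame-perfect outcome: (B, R) with payoffs (8, 4).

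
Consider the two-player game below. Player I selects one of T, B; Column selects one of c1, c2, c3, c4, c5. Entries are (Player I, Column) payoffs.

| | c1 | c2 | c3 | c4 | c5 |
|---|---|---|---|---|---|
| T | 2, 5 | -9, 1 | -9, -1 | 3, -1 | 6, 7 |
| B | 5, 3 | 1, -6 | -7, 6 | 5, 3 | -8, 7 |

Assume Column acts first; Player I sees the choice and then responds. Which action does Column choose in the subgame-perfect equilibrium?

c5

Player I best-responds to each possible Column move:
- c1: BR = B, leader payoff 3.
- c2: BR = B, leader payoff -6.
- c3: BR = B, leader payoff 6.
- c4: BR = B, leader payoff 3.
- c5: BR = T, leader payoff 7.
Column's induced payoffs are 3, -6, 6, 3, 7, so Column commits to c5. Subgame-perfect outcome: (T, c5) with payoffs (6, 7).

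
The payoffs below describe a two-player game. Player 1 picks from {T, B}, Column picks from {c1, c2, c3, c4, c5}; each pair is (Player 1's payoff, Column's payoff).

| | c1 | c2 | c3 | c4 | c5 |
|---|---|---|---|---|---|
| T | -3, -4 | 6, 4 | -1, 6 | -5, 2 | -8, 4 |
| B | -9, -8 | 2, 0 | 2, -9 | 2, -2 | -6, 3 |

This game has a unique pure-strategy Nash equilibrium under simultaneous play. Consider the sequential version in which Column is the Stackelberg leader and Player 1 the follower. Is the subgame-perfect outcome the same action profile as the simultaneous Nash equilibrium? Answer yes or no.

no

Player 1 best-responds to each possible Column move:
- c1: BR = T, leader payoff -4.
- c2: BR = T, leader payoff 4.
- c3: BR = B, leader payoff -9.
- c4: BR = B, leader payoff -2.
- c5: BR = B, leader payoff 3.
Column's induced payoffs are -4, 4, -9, -2, 3, so Column commits to c2. Subgame-perfect outcome: (T, c2) with payoffs (6, 4).
Under simultaneous play:
Player 1's best replies: c1→T; c2→T; c3→B; c4→B; c5→B.
Column's best replies: T→c3; B→c5.
Only (B, c5) has each player best-responding; Nash payoffs (-6, 3).
Sequential outcome (T, c2) differs from the Nash profile (B, c5).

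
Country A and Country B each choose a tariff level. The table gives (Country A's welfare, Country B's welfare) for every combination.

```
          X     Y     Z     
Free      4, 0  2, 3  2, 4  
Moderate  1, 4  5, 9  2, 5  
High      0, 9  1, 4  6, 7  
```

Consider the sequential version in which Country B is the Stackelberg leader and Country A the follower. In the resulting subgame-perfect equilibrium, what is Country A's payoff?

Work backward from Country A's decision.
- X → Country A plays Free (best of 4, 1, 0); Country B gets 0.
- Y → Country A plays Moderate (best of 2, 5, 1); Country B gets 9.
- Z → Country A plays High (best of 2, 2, 6); Country B gets 7.
Country B's induced payoffs are 0, 9, 7, so Country B commits to Y. Subgame-perfect outcome: (Moderate, Y) with payoffs (5, 9).

5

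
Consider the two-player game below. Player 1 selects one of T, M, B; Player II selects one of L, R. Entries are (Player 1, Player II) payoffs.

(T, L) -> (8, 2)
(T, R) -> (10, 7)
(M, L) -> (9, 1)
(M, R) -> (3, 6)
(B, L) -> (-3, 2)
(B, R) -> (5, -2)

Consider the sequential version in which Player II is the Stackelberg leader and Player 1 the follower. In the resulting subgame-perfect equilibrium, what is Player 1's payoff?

Work backward from Player 1's decision.
- L: BR = M, leader payoff 1.
- R: BR = T, leader payoff 7.
Maximizing over 1, 7, Player II chooses R. Subgame-perfect outcome: (T, R) with payoffs (10, 7).

10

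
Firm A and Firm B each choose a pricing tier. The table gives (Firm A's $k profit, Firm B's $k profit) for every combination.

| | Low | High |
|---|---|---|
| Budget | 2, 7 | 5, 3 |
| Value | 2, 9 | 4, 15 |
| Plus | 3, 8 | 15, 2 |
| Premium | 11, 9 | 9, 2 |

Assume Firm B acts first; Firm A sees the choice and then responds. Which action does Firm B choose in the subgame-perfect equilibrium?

Low

Work backward from Firm A's decision.
- Low: Firm A compares 2, 2, 3, 11 and picks Premium; Firm B would get 9.
- High: Firm A compares 5, 4, 15, 9 and picks Plus; Firm B would get 2.
Firm B's induced payoffs are 9, 2, so Firm B commits to Low. Subgame-perfect outcome: (Premium, Low) with payoffs (11, 9).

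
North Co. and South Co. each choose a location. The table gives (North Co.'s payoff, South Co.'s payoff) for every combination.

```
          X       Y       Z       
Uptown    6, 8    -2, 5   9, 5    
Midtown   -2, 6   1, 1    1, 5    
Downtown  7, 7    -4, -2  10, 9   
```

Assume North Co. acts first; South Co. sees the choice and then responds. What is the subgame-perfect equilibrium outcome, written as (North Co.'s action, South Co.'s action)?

South Co. best-responds to each possible North Co. move:
- Uptown: BR = X, leader payoff 6.
- Midtown: BR = X, leader payoff -2.
- Downtown: BR = Z, leader payoff 10.
Among 6, -2, 10, the best is 10 at Downtown. Subgame-perfect outcome: (Downtown, Z) with payoffs (10, 9).

(Downtown, Z)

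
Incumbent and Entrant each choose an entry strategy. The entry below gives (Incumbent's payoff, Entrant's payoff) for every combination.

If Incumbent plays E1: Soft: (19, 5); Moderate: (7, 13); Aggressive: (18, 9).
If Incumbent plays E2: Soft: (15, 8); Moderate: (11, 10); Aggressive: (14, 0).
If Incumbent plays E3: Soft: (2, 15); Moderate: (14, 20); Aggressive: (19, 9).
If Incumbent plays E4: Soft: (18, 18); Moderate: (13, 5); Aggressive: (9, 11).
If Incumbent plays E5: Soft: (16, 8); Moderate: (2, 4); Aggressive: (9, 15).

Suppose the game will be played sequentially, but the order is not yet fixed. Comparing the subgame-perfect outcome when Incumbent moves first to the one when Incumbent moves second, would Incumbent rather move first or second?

If Incumbent leads: Entrant's best replies are E1→Moderate, E2→Moderate, E3→Moderate, E4→Soft, E5→Aggressive; Incumbent's induced payoffs 7, 11, 14, 18, 9; outcome (E4, Soft), payoffs (18, 18).
If Entrant leads: Incumbent's best replies are Soft→E1, Moderate→E3, Aggressive→E3; Entrant's induced payoffs 5, 20, 9; outcome (E3, Moderate), payoffs (14, 20).
Incumbent gets 18 moving first and 14 moving second, so Incumbent prefers to move first.

first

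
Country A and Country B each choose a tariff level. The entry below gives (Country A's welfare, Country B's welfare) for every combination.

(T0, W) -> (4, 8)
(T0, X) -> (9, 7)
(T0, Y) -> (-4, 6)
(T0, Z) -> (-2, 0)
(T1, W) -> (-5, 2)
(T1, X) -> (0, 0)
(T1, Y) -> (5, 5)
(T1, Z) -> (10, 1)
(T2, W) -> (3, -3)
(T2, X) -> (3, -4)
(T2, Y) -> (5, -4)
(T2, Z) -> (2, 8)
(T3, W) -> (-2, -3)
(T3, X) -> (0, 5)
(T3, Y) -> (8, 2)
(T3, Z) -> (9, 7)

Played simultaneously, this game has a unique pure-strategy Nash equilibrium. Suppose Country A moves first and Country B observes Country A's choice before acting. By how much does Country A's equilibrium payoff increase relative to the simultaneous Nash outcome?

Solve by backward induction (Country A leads).
- T0: Country B compares 8, 7, 6, 0 and picks W; Country A would get 4.
- T1: Country B compares 2, 0, 5, 1 and picks Y; Country A would get 5.
- T2: Country B compares -3, -4, -4, 8 and picks Z; Country A would get 2.
- T3: Country B compares -3, 5, 2, 7 and picks Z; Country A would get 9.
Country A's induced payoffs are 4, 5, 2, 9, so Country A commits to T3. Subgame-perfect outcome: (T3, Z) with payoffs (9, 7).
Now find the simultaneous Nash equilibrium.
Country A's best replies: W→T0; X→T0; Y→T3; Z→T1.
Country B's best replies: T0→W; T1→Y; T2→Z; T3→Z.
The unique mutual best reply is (T0, W), giving (4, 8).
Country A's commitment gain: 9 − 4 = 5.

5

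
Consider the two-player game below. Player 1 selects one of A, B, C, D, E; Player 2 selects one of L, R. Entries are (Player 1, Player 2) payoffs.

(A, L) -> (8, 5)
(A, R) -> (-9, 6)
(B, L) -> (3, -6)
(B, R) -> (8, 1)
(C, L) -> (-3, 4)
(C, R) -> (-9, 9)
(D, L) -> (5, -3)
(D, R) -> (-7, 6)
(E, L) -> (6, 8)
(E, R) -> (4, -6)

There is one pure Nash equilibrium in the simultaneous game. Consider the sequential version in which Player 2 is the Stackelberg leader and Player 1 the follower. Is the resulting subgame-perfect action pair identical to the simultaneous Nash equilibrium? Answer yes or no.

Solve by backward induction (Player 2 leads).
- L → Player 1 plays A (best of 8, 3, -3, 5, 6); Player 2 gets 5.
- R → Player 1 plays B (best of -9, 8, -9, -7, 4); Player 2 gets 1.
Among 5, 1, the best is 5 at L. Subgame-perfect outcome: (A, L) with payoffs (8, 5).
Now find the simultaneous Nash equilibrium.
Player 1's best replies: L→A; R→B.
Player 2's best replies: A→R; B→R; C→R; D→R; E→L.
The unique mutual best reply is (B, R), giving (8, 1).
Sequential outcome (A, L) differs from the Nash profile (B, R).

no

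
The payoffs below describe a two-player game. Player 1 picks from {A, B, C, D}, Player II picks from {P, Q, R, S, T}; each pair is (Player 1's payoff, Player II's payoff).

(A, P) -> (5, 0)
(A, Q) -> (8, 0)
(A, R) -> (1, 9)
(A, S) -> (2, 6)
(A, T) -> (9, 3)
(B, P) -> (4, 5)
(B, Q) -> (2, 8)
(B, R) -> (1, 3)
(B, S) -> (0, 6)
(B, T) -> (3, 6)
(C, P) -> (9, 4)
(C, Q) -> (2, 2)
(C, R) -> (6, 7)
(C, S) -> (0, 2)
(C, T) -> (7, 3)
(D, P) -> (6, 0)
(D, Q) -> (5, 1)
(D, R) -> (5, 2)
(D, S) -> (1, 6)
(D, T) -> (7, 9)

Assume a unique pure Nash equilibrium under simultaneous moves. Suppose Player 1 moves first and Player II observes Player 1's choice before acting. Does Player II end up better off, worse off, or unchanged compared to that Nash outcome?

Work backward from Player II's decision.
- A: BR = R, leader payoff 1.
- B: BR = Q, leader payoff 2.
- C: BR = R, leader payoff 6.
- D: BR = T, leader payoff 7.
Among 1, 2, 6, 7, the best is 7 at D. Subgame-perfect outcome: (D, T) with payoffs (7, 9).
For the simultaneous game, intersect best replies.
Player 1's best replies: P→C; Q→A; R→C; S→A; T→A.
Player II's best replies: A→R; B→Q; C→R; D→T.
The unique mutual best reply is (C, R), giving (6, 7).
Player II earns 9 sequentially versus 7 at the Nash outcome: better off.

better off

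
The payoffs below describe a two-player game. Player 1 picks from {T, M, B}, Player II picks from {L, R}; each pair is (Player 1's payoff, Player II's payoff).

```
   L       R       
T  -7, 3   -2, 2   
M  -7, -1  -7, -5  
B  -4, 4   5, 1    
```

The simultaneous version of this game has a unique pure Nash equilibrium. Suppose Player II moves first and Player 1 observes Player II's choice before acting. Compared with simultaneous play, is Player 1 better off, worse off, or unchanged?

Player 1 best-responds to each possible Player II move:
- L: BR = B, leader payoff 4.
- R: BR = B, leader payoff 1.
Among 4, 1, the best is 4 at L. Subgame-perfect outcome: (B, L) with payoffs (-4, 4).
For the simultaneous game, intersect best replies.
Player 1's best replies: L→B; R→B.
Player II's best replies: T→L; M→L; B→L.
Only (B, L) has each player best-responding; Nash payoffs (-4, 4).
Player 1 earns -4 sequentially versus -4 at the Nash outcome: unchanged.

unchanged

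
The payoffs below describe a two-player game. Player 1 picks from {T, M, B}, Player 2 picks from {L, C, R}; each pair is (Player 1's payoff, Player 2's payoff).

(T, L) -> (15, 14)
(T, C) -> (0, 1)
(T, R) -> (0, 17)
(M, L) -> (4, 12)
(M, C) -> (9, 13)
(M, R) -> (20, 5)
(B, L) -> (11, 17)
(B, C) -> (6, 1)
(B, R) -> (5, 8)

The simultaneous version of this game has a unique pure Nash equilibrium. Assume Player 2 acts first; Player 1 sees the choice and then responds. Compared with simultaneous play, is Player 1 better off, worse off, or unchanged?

Solve by backward induction (Player 2 leads).
- L: Player 1 compares 15, 4, 11 and picks T; Player 2 would get 14.
- C: Player 1 compares 0, 9, 6 and picks M; Player 2 would get 13.
- R: Player 1 compares 0, 20, 5 and picks M; Player 2 would get 5.
Among 14, 13, 5, the best is 14 at L. Subgame-perfect outcome: (T, L) with payoffs (15, 14).
Now find the simultaneous Nash equilibrium.
Player 1's best replies: L→T; C→M; R→M.
Player 2's best replies: T→R; M→C; B→L.
Only (M, C) has each player best-responding; Nash payoffs (9, 13).
Player 1 earns 15 sequentially versus 9 at the Nash outcome: better off.

better off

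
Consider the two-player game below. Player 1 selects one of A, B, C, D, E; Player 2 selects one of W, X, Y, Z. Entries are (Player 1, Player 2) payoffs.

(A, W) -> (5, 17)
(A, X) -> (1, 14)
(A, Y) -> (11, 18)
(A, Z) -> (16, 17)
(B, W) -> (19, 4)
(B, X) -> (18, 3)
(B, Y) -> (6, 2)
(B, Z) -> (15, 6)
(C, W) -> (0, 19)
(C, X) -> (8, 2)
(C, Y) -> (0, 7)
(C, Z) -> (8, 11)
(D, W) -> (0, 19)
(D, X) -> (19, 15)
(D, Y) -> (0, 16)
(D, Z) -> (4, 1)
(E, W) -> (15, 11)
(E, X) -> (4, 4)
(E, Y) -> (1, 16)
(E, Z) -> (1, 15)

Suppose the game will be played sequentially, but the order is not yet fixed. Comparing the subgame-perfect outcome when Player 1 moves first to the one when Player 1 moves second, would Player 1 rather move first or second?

If Player 1 leads: Player 2's best replies are A→Y, B→Z, C→W, D→W, E→Y; Player 1's induced payoffs 11, 15, 0, 0, 1; outcome (B, Z), payoffs (15, 6).
If Player 2 leads: Player 1's best replies are W→B, X→D, Y→A, Z→A; Player 2's induced payoffs 4, 15, 18, 17; outcome (A, Y), payoffs (11, 18).
Player 1 gets 15 moving first and 11 moving second, so Player 1 prefers to move first.

first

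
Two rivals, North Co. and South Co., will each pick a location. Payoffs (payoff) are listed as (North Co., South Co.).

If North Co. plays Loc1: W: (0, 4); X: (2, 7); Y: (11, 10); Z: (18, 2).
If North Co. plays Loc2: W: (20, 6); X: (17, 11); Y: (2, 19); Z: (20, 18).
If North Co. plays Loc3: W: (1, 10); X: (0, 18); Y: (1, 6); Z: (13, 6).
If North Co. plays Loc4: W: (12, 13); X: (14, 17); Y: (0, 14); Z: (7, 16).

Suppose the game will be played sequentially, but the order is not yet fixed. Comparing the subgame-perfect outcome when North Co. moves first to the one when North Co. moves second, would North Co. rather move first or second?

second

If North Co. leads: South Co.'s best replies are Loc1→Y, Loc2→Y, Loc3→X, Loc4→X; North Co.'s induced payoffs 11, 2, 0, 14; outcome (Loc4, X), payoffs (14, 17).
If South Co. leads: North Co.'s best replies are W→Loc2, X→Loc2, Y→Loc1, Z→Loc2; South Co.'s induced payoffs 6, 11, 10, 18; outcome (Loc2, Z), payoffs (20, 18).
North Co. gets 14 moving first and 20 moving second, so North Co. prefers to move second.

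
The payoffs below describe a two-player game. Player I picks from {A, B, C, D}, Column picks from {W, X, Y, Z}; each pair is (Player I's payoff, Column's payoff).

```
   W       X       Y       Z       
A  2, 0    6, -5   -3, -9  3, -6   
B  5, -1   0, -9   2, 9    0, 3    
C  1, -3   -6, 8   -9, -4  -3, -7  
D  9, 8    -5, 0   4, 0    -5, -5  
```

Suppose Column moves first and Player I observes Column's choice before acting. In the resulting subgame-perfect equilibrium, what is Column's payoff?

Solve by backward induction (Column leads).
- W → Player I plays D (best of 2, 5, 1, 9); Column gets 8.
- X → Player I plays A (best of 6, 0, -6, -5); Column gets -5.
- Y → Player I plays D (best of -3, 2, -9, 4); Column gets 0.
- Z → Player I plays A (best of 3, 0, -3, -5); Column gets -6.
Among 8, -5, 0, -6, the best is 8 at W. Subgame-perfect outcome: (D, W) with payoffs (9, 8).

8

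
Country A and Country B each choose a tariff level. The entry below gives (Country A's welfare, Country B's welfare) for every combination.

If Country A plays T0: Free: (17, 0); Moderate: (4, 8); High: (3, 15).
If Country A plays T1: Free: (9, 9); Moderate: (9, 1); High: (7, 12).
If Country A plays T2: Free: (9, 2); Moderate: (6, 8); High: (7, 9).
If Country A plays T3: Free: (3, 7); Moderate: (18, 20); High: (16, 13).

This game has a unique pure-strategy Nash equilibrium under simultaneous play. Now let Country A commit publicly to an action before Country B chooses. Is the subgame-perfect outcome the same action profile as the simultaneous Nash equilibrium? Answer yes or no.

Solve by backward induction (Country A leads).
- T0: Country B compares 0, 8, 15 and picks High; Country A would get 3.
- T1: Country B compares 9, 1, 12 and picks High; Country A would get 7.
- T2: Country B compares 2, 8, 9 and picks High; Country A would get 7.
- T3: Country B compares 7, 20, 13 and picks Moderate; Country A would get 18.
Country A's induced payoffs are 3, 7, 7, 18, so Country A commits to T3. Subgame-perfect outcome: (T3, Moderate) with payoffs (18, 20).
Now find the simultaneous Nash equilibrium.
Country A's best replies: Free→T0; Moderate→T3; High→T3.
Country B's best replies: T0→High; T1→High; T2→High; T3→Moderate.
The unique mutual best reply is (T3, Moderate), giving (18, 20).
Sequential outcome (T3, Moderate) coincides with the Nash profile (T3, Moderate).

yes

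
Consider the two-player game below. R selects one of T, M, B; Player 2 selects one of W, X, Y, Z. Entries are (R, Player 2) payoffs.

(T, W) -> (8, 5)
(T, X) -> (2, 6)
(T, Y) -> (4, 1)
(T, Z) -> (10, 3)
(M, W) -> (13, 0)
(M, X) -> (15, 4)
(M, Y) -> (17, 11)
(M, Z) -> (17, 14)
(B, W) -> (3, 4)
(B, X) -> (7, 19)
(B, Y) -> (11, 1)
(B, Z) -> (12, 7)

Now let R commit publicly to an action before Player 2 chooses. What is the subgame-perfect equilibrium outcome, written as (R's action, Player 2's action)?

Backward induction with R moving first.
- T: Player 2 compares 5, 6, 1, 3 and picks X; R would get 2.
- M: Player 2 compares 0, 4, 11, 14 and picks Z; R would get 17.
- B: Player 2 compares 4, 19, 1, 7 and picks X; R would get 7.
R's induced payoffs are 2, 17, 7, so R commits to M. Subgame-perfect outcome: (M, Z) with payoffs (17, 14).

(M, Z)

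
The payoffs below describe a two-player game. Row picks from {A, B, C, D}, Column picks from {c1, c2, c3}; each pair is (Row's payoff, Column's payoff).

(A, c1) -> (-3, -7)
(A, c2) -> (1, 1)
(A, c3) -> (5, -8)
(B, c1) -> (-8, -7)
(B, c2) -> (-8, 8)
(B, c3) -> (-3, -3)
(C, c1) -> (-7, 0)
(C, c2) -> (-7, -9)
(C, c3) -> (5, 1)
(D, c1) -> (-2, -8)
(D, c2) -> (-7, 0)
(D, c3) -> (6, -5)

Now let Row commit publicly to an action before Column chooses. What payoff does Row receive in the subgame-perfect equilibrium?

5

Column best-responds to each possible Row move:
- A: Column compares -7, 1, -8 and picks c2; Row would get 1.
- B: Column compares -7, 8, -3 and picks c2; Row would get -8.
- C: Column compares 0, -9, 1 and picks c3; Row would get 5.
- D: Column compares -8, 0, -5 and picks c2; Row would get -7.
Among 1, -8, 5, -7, the best is 5 at C. Subgame-perfect outcome: (C, c3) with payoffs (5, 1).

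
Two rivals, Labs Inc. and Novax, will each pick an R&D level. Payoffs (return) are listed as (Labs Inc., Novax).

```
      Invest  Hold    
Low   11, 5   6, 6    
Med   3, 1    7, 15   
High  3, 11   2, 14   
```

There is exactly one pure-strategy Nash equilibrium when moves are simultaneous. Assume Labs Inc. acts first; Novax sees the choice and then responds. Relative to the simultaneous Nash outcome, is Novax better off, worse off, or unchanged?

unchanged

Work backward from Novax's decision.
- Low: Novax compares 5, 6 and picks Hold; Labs Inc. would get 6.
- Med: Novax compares 1, 15 and picks Hold; Labs Inc. would get 7.
- High: Novax compares 11, 14 and picks Hold; Labs Inc. would get 2.
Among 6, 7, 2, the best is 7 at Med. Subgame-perfect outcome: (Med, Hold) with payoffs (7, 15).
Now find the simultaneous Nash equilibrium.
Labs Inc.'s best replies: Invest→Low; Hold→Med.
Novax's best replies: Low→Hold; Med→Hold; High→Hold.
Only (Med, Hold) has each player best-responding; Nash payoffs (7, 15).
Novax earns 15 sequentially versus 15 at the Nash outcome: unchanged.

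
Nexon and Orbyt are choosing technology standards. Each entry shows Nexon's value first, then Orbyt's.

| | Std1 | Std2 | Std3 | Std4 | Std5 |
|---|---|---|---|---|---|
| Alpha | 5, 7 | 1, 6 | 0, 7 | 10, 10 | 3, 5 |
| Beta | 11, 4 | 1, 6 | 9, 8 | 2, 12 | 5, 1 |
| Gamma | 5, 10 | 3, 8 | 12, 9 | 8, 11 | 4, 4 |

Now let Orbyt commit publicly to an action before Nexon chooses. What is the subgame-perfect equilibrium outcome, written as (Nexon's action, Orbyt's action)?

Nexon best-responds to each possible Orbyt move:
- Std1: BR = Beta, leader payoff 4.
- Std2: BR = Gamma, leader payoff 8.
- Std3: BR = Gamma, leader payoff 9.
- Std4: BR = Alpha, leader payoff 10.
- Std5: BR = Beta, leader payoff 1.
Orbyt's induced payoffs are 4, 8, 9, 10, 1, so Orbyt commits to Std4. Subgame-perfect outcome: (Alpha, Std4) with payoffs (10, 10).

(Alpha, Std4)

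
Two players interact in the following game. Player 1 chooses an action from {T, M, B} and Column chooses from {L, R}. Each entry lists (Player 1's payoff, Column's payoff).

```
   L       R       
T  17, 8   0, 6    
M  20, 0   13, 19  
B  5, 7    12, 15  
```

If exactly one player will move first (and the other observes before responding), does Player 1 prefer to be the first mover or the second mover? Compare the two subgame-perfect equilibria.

first

If Player 1 leads: Column's best replies are T→L, M→R, B→R; Player 1's induced payoffs 17, 13, 12; outcome (T, L), payoffs (17, 8).
If Column leads: Player 1's best replies are L→M, R→M; Column's induced payoffs 0, 19; outcome (M, R), payoffs (13, 19).
Player 1 gets 17 moving first and 13 moving second, so Player 1 prefers to move first.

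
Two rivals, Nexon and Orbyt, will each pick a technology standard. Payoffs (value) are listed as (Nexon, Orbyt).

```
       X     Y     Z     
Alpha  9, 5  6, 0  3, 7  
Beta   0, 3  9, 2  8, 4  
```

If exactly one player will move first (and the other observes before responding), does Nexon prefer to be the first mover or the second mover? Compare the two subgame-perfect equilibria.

If Nexon leads: Orbyt's best replies are Alpha→Z, Beta→Z; Nexon's induced payoffs 3, 8; outcome (Beta, Z), payoffs (8, 4).
If Orbyt leads: Nexon's best replies are X→Alpha, Y→Beta, Z→Beta; Orbyt's induced payoffs 5, 2, 4; outcome (Alpha, X), payoffs (9, 5).
Nexon gets 8 moving first and 9 moving second, so Nexon prefers to move second.

second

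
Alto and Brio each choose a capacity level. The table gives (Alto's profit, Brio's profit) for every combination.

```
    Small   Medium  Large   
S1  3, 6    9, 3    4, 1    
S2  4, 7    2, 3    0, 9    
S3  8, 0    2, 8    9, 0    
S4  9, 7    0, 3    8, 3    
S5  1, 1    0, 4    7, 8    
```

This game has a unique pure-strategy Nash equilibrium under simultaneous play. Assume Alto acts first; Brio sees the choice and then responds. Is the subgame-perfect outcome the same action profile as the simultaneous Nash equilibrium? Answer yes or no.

Backward induction with Alto moving first.
- S1: Brio compares 6, 3, 1 and picks Small; Alto would get 3.
- S2: Brio compares 7, 3, 9 and picks Large; Alto would get 0.
- S3: Brio compares 0, 8, 0 and picks Medium; Alto would get 2.
- S4: Brio compares 7, 3, 3 and picks Small; Alto would get 9.
- S5: Brio compares 1, 4, 8 and picks Large; Alto would get 7.
Maximizing over 3, 0, 2, 9, 7, Alto chooses S4. Subgame-perfect outcome: (S4, Small) with payoffs (9, 7).
For the simultaneous game, intersect best replies.
Alto's best replies: Small→S4; Medium→S1; Large→S3.
Brio's best replies: S1→Small; S2→Large; S3→Medium; S4→Small; S5→Large.
Only (S4, Small) has each player best-responding; Nash payoffs (9, 7).
Sequential outcome (S4, Small) coincides with the Nash profile (S4, Small).

yes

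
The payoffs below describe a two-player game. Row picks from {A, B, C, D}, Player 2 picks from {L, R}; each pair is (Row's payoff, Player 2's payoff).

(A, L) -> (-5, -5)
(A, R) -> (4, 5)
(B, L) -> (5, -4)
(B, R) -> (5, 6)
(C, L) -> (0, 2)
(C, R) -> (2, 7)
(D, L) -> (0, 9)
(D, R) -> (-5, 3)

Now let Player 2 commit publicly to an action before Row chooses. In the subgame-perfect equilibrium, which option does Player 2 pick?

R

Row best-responds to each possible Player 2 move:
- L: Row compares -5, 5, 0, 0 and picks B; Player 2 would get -4.
- R: Row compares 4, 5, 2, -5 and picks B; Player 2 would get 6.
Player 2's induced payoffs are -4, 6, so Player 2 commits to R. Subgame-perfect outcome: (B, R) with payoffs (5, 6).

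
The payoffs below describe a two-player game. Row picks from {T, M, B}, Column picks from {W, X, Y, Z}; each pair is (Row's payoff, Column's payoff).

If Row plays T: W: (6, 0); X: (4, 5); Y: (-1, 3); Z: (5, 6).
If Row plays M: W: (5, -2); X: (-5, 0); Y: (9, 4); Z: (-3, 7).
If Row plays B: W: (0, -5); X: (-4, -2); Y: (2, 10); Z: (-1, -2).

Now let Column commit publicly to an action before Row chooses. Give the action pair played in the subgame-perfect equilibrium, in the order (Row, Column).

Work backward from Row's decision.
- W: Row compares 6, 5, 0 and picks T; Column would get 0.
- X: Row compares 4, -5, -4 and picks T; Column would get 5.
- Y: Row compares -1, 9, 2 and picks M; Column would get 4.
- Z: Row compares 5, -3, -1 and picks T; Column would get 6.
Maximizing over 0, 5, 4, 6, Column chooses Z. Subgame-perfect outcome: (T, Z) with payoffs (5, 6).

(T, Z)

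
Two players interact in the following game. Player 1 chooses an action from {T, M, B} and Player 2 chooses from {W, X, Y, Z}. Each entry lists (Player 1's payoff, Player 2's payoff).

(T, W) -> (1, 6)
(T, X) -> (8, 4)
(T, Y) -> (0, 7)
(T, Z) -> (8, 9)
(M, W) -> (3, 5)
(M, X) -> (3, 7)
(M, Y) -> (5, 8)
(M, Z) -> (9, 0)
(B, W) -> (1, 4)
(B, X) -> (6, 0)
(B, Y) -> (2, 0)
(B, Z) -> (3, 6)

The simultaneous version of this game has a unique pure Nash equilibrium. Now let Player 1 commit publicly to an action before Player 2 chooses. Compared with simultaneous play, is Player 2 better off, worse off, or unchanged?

better off

Work backward from Player 2's decision.
- T → Player 2 plays Z (best of 6, 4, 7, 9); Player 1 gets 8.
- M → Player 2 plays Y (best of 5, 7, 8, 0); Player 1 gets 5.
- B → Player 2 plays Z (best of 4, 0, 0, 6); Player 1 gets 3.
Maximizing over 8, 5, 3, Player 1 chooses T. Subgame-perfect outcome: (T, Z) with payoffs (8, 9).
For the simultaneous game, intersect best replies.
Player 1's best replies: W→M; X→T; Y→M; Z→M.
Player 2's best replies: T→Z; M→Y; B→Z.
The unique mutual best reply is (M, Y), giving (5, 8).
Player 2 earns 9 sequentially versus 8 at the Nash outcome: better off.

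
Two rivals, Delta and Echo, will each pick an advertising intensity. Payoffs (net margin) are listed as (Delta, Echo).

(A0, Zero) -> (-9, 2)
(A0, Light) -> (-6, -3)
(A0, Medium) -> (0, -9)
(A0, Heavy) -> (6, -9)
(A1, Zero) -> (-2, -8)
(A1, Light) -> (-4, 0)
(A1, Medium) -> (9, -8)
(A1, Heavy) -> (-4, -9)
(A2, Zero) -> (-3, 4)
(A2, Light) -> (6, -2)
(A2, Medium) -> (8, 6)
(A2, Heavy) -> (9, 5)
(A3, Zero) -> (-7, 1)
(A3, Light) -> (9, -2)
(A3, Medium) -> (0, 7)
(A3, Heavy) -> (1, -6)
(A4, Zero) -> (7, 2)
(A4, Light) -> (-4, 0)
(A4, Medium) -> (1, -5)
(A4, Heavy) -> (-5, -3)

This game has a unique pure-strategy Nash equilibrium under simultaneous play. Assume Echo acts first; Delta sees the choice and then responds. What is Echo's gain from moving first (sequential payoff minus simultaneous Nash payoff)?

3

Backward induction with Echo moving first.
- Zero → Delta plays A4 (best of -9, -2, -3, -7, 7); Echo gets 2.
- Light → Delta plays A3 (best of -6, -4, 6, 9, -4); Echo gets -2.
- Medium → Delta plays A1 (best of 0, 9, 8, 0, 1); Echo gets -8.
- Heavy → Delta plays A2 (best of 6, -4, 9, 1, -5); Echo gets 5.
Maximizing over 2, -2, -8, 5, Echo chooses Heavy. Subgame-perfect outcome: (A2, Heavy) with payoffs (9, 5).
Under simultaneous play:
Delta's best replies: Zero→A4; Light→A3; Medium→A1; Heavy→A2.
Echo's best replies: A0→Zero; A1→Light; A2→Medium; A3→Medium; A4→Zero.
The unique mutual best reply is (A4, Zero), giving (7, 2).
Echo's commitment gain: 5 − 2 = 3.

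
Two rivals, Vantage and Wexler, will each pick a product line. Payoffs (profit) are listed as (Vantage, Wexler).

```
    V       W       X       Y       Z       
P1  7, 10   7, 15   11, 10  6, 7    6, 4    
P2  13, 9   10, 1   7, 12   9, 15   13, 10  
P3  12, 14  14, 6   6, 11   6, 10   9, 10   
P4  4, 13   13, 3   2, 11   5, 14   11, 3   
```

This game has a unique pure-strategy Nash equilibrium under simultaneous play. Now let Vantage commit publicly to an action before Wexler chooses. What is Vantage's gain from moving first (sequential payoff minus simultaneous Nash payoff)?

3

Work backward from Wexler's decision.
- P1 → Wexler plays W (best of 10, 15, 10, 7, 4); Vantage gets 7.
- P2 → Wexler plays Y (best of 9, 1, 12, 15, 10); Vantage gets 9.
- P3 → Wexler plays V (best of 14, 6, 11, 10, 10); Vantage gets 12.
- P4 → Wexler plays Y (best of 13, 3, 11, 14, 3); Vantage gets 5.
Among 7, 9, 12, 5, the best is 12 at P3. Subgame-perfect outcome: (P3, V) with payoffs (12, 14).
For the simultaneous game, intersect best replies.
Vantage's best replies: V→P2; W→P3; X→P1; Y→P2; Z→P2.
Wexler's best replies: P1→W; P2→Y; P3→V; P4→Y.
Only (P2, Y) has each player best-responding; Nash payoffs (9, 15).
Vantage's commitment gain: 12 − 9 = 3.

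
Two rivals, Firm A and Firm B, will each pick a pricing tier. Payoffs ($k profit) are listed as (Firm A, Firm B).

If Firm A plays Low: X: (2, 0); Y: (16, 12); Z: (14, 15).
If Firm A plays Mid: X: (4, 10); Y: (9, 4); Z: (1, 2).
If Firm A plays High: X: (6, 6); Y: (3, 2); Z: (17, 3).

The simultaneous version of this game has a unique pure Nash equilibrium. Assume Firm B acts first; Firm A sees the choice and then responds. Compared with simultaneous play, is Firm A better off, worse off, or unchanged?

Firm A best-responds to each possible Firm B move:
- X → Firm A plays High (best of 2, 4, 6); Firm B gets 6.
- Y → Firm A plays Low (best of 16, 9, 3); Firm B gets 12.
- Z → Firm A plays High (best of 14, 1, 17); Firm B gets 3.
Among 6, 12, 3, the best is 12 at Y. Subgame-perfect outcome: (Low, Y) with payoffs (16, 12).
Under simultaneous play:
Firm A's best replies: X→High; Y→Low; Z→High.
Firm B's best replies: Low→Z; Mid→X; High→X.
The unique mutual best reply is (High, X), giving (6, 6).
Firm A earns 16 sequentially versus 6 at the Nash outcome: better off.

better off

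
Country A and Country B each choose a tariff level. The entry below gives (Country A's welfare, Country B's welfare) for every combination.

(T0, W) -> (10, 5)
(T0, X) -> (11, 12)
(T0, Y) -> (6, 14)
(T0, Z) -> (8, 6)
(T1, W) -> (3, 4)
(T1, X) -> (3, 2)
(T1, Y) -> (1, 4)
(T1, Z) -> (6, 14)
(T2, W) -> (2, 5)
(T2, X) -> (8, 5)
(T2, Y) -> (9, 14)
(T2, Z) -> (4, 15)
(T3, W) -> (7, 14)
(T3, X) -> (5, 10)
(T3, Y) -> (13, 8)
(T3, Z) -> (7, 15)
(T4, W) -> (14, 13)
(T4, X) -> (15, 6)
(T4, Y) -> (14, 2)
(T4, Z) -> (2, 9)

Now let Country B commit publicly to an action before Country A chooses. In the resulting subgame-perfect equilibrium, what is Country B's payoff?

13

Solve by backward induction (Country B leads).
- W: Country A compares 10, 3, 2, 7, 14 and picks T4; Country B would get 13.
- X: Country A compares 11, 3, 8, 5, 15 and picks T4; Country B would get 6.
- Y: Country A compares 6, 1, 9, 13, 14 and picks T4; Country B would get 2.
- Z: Country A compares 8, 6, 4, 7, 2 and picks T0; Country B would get 6.
Maximizing over 13, 6, 2, 6, Country B chooses W. Subgame-perfect outcome: (T4, W) with payoffs (14, 13).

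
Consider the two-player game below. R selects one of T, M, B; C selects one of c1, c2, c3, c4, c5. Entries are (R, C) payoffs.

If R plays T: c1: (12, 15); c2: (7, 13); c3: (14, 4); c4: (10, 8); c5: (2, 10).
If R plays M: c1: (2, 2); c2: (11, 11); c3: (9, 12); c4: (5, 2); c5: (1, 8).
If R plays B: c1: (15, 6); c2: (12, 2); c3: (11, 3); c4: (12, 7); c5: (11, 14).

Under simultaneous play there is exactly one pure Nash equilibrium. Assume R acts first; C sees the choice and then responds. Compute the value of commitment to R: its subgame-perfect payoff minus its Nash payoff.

Work backward from C's decision.
- T: C compares 15, 13, 4, 8, 10 and picks c1; R would get 12.
- M: C compares 2, 11, 12, 2, 8 and picks c3; R would get 9.
- B: C compares 6, 2, 3, 7, 14 and picks c5; R would get 11.
Among 12, 9, 11, the best is 12 at T. Subgame-perfect outcome: (T, c1) with payoffs (12, 15).
For the simultaneous game, intersect best replies.
R's best replies: c1→B; c2→B; c3→T; c4→B; c5→B.
C's best replies: T→c1; M→c3; B→c5.
Only (B, c5) has each player best-responding; Nash payoffs (11, 14).
R's commitment gain: 12 − 11 = 1.

1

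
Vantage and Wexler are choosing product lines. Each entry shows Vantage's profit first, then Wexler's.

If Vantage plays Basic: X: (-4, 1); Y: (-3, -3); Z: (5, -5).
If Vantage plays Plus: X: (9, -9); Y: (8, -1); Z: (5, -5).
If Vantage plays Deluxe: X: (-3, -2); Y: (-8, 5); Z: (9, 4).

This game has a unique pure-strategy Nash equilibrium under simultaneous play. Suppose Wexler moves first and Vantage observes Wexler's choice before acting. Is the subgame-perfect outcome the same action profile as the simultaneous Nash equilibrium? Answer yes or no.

no

Vantage best-responds to each possible Wexler move:
- X: Vantage compares -4, 9, -3 and picks Plus; Wexler would get -9.
- Y: Vantage compares -3, 8, -8 and picks Plus; Wexler would get -1.
- Z: Vantage compares 5, 5, 9 and picks Deluxe; Wexler would get 4.
Wexler's induced payoffs are -9, -1, 4, so Wexler commits to Z. Subgame-perfect outcome: (Deluxe, Z) with payoffs (9, 4).
Under simultaneous play:
Vantage's best replies: X→Plus; Y→Plus; Z→Deluxe.
Wexler's best replies: Basic→X; Plus→Y; Deluxe→Y.
Only (Plus, Y) has each player best-responding; Nash payoffs (8, -1).
Sequential outcome (Deluxe, Z) differs from the Nash profile (Plus, Y).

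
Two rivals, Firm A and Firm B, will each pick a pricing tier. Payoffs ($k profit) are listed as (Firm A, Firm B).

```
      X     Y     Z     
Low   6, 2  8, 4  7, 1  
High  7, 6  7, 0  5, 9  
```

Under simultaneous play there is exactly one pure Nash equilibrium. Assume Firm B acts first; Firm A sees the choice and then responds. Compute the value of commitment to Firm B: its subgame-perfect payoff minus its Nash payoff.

Solve by backward induction (Firm B leads).
- X: Firm A compares 6, 7 and picks High; Firm B would get 6.
- Y: Firm A compares 8, 7 and picks Low; Firm B would get 4.
- Z: Firm A compares 7, 5 and picks Low; Firm B would get 1.
Firm B's induced payoffs are 6, 4, 1, so Firm B commits to X. Subgame-perfect outcome: (High, X) with payoffs (7, 6).
For the simultaneous game, intersect best replies.
Firm A's best replies: X→High; Y→Low; Z→Low.
Firm B's best replies: Low→Y; High→Z.
The unique mutual best reply is (Low, Y), giving (8, 4).
Firm B's commitment gain: 6 − 4 = 2.

2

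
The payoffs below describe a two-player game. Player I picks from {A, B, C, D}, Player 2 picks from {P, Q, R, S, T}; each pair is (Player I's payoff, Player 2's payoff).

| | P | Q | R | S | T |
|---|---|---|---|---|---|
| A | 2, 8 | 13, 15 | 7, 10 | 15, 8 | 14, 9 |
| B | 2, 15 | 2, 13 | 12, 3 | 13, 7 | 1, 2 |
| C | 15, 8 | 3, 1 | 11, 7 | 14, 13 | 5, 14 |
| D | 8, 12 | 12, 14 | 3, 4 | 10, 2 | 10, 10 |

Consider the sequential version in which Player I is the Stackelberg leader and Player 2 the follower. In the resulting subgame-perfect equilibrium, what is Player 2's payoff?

Backward induction with Player I moving first.
- A → Player 2 plays Q (best of 8, 15, 10, 8, 9); Player I gets 13.
- B → Player 2 plays P (best of 15, 13, 3, 7, 2); Player I gets 2.
- C → Player 2 plays T (best of 8, 1, 7, 13, 14); Player I gets 5.
- D → Player 2 plays Q (best of 12, 14, 4, 2, 10); Player I gets 12.
Maximizing over 13, 2, 5, 12, Player I chooses A. Subgame-perfect outcome: (A, Q) with payoffs (13, 15).

15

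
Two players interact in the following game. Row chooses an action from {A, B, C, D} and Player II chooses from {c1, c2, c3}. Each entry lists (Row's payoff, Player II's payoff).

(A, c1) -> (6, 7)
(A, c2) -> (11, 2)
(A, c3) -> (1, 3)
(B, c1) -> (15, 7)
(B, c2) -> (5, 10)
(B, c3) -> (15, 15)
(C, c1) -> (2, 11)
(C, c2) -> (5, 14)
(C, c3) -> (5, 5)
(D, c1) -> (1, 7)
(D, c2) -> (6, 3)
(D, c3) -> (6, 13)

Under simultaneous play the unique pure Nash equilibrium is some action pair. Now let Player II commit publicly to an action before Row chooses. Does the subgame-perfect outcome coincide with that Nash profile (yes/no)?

yes

Row best-responds to each possible Player II move:
- c1: Row compares 6, 15, 2, 1 and picks B; Player II would get 7.
- c2: Row compares 11, 5, 5, 6 and picks A; Player II would get 2.
- c3: Row compares 1, 15, 5, 6 and picks B; Player II would get 15.
Player II's induced payoffs are 7, 2, 15, so Player II commits to c3. Subgame-perfect outcome: (B, c3) with payoffs (15, 15).
For the simultaneous game, intersect best replies.
Row's best replies: c1→B; c2→A; c3→B.
Player II's best replies: A→c1; B→c3; C→c2; D→c3.
Only (B, c3) has each player best-responding; Nash payoffs (15, 15).
Sequential outcome (B, c3) coincides with the Nash profile (B, c3).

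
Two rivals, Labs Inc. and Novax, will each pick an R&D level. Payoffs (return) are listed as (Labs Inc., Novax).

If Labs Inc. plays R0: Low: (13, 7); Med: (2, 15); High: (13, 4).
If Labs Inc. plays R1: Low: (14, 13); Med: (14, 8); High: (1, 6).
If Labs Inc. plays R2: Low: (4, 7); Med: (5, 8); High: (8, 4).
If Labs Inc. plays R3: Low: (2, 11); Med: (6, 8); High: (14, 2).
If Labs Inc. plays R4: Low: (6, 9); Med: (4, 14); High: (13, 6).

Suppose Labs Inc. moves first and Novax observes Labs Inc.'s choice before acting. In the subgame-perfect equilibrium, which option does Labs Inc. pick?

Solve by backward induction (Labs Inc. leads).
- R0: BR = Med, leader payoff 2.
- R1: BR = Low, leader payoff 14.
- R2: BR = Med, leader payoff 5.
- R3: BR = Low, leader payoff 2.
- R4: BR = Med, leader payoff 4.
Maximizing over 2, 14, 5, 2, 4, Labs Inc. chooses R1. Subgame-perfect outcome: (R1, Low) with payoffs (14, 13).

R1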